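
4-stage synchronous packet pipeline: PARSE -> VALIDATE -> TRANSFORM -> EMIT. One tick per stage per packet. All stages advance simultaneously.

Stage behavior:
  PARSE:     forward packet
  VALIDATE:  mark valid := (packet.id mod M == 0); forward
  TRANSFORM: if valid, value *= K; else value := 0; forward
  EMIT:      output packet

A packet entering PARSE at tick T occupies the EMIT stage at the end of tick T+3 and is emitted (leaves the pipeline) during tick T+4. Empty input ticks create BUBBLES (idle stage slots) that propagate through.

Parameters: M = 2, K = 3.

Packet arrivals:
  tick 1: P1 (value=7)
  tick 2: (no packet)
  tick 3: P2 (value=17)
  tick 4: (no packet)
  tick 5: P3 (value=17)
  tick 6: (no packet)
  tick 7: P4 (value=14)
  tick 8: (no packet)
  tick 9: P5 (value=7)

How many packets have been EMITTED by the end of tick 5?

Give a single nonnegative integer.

Tick 1: [PARSE:P1(v=7,ok=F), VALIDATE:-, TRANSFORM:-, EMIT:-] out:-; in:P1
Tick 2: [PARSE:-, VALIDATE:P1(v=7,ok=F), TRANSFORM:-, EMIT:-] out:-; in:-
Tick 3: [PARSE:P2(v=17,ok=F), VALIDATE:-, TRANSFORM:P1(v=0,ok=F), EMIT:-] out:-; in:P2
Tick 4: [PARSE:-, VALIDATE:P2(v=17,ok=T), TRANSFORM:-, EMIT:P1(v=0,ok=F)] out:-; in:-
Tick 5: [PARSE:P3(v=17,ok=F), VALIDATE:-, TRANSFORM:P2(v=51,ok=T), EMIT:-] out:P1(v=0); in:P3
Emitted by tick 5: ['P1']

Answer: 1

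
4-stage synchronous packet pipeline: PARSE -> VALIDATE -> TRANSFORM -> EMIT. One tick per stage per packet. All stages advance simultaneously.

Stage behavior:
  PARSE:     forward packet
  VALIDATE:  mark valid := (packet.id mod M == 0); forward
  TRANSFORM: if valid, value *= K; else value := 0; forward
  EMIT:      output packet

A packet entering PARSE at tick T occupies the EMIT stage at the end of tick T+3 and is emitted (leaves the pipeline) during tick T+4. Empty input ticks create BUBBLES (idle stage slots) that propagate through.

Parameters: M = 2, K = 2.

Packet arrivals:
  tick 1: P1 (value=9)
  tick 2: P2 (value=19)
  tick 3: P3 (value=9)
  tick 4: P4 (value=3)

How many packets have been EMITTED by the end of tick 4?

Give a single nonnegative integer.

Tick 1: [PARSE:P1(v=9,ok=F), VALIDATE:-, TRANSFORM:-, EMIT:-] out:-; in:P1
Tick 2: [PARSE:P2(v=19,ok=F), VALIDATE:P1(v=9,ok=F), TRANSFORM:-, EMIT:-] out:-; in:P2
Tick 3: [PARSE:P3(v=9,ok=F), VALIDATE:P2(v=19,ok=T), TRANSFORM:P1(v=0,ok=F), EMIT:-] out:-; in:P3
Tick 4: [PARSE:P4(v=3,ok=F), VALIDATE:P3(v=9,ok=F), TRANSFORM:P2(v=38,ok=T), EMIT:P1(v=0,ok=F)] out:-; in:P4
Emitted by tick 4: []

Answer: 0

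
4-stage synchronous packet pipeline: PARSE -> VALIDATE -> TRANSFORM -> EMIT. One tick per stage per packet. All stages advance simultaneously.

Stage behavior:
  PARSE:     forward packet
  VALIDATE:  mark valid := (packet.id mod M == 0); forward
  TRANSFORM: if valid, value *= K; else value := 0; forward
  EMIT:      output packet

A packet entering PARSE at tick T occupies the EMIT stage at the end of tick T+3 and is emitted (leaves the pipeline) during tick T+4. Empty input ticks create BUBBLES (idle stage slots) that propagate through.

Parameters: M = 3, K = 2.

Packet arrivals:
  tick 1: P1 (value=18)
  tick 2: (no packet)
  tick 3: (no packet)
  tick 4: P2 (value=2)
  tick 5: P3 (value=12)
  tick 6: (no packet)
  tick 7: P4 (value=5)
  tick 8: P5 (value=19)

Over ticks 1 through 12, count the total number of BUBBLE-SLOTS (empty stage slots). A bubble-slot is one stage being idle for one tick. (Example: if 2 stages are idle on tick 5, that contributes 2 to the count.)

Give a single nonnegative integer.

Tick 1: [PARSE:P1(v=18,ok=F), VALIDATE:-, TRANSFORM:-, EMIT:-] out:-; bubbles=3
Tick 2: [PARSE:-, VALIDATE:P1(v=18,ok=F), TRANSFORM:-, EMIT:-] out:-; bubbles=3
Tick 3: [PARSE:-, VALIDATE:-, TRANSFORM:P1(v=0,ok=F), EMIT:-] out:-; bubbles=3
Tick 4: [PARSE:P2(v=2,ok=F), VALIDATE:-, TRANSFORM:-, EMIT:P1(v=0,ok=F)] out:-; bubbles=2
Tick 5: [PARSE:P3(v=12,ok=F), VALIDATE:P2(v=2,ok=F), TRANSFORM:-, EMIT:-] out:P1(v=0); bubbles=2
Tick 6: [PARSE:-, VALIDATE:P3(v=12,ok=T), TRANSFORM:P2(v=0,ok=F), EMIT:-] out:-; bubbles=2
Tick 7: [PARSE:P4(v=5,ok=F), VALIDATE:-, TRANSFORM:P3(v=24,ok=T), EMIT:P2(v=0,ok=F)] out:-; bubbles=1
Tick 8: [PARSE:P5(v=19,ok=F), VALIDATE:P4(v=5,ok=F), TRANSFORM:-, EMIT:P3(v=24,ok=T)] out:P2(v=0); bubbles=1
Tick 9: [PARSE:-, VALIDATE:P5(v=19,ok=F), TRANSFORM:P4(v=0,ok=F), EMIT:-] out:P3(v=24); bubbles=2
Tick 10: [PARSE:-, VALIDATE:-, TRANSFORM:P5(v=0,ok=F), EMIT:P4(v=0,ok=F)] out:-; bubbles=2
Tick 11: [PARSE:-, VALIDATE:-, TRANSFORM:-, EMIT:P5(v=0,ok=F)] out:P4(v=0); bubbles=3
Tick 12: [PARSE:-, VALIDATE:-, TRANSFORM:-, EMIT:-] out:P5(v=0); bubbles=4
Total bubble-slots: 28

Answer: 28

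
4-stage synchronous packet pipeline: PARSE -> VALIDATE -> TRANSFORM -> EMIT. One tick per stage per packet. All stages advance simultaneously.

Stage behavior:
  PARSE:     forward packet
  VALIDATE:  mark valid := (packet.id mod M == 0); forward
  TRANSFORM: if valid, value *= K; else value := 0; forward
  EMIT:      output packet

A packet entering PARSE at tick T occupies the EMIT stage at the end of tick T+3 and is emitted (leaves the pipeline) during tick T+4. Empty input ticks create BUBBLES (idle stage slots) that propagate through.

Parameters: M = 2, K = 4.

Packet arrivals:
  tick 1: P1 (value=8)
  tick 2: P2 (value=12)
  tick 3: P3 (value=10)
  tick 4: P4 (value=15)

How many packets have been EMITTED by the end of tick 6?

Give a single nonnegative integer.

Answer: 2

Derivation:
Tick 1: [PARSE:P1(v=8,ok=F), VALIDATE:-, TRANSFORM:-, EMIT:-] out:-; in:P1
Tick 2: [PARSE:P2(v=12,ok=F), VALIDATE:P1(v=8,ok=F), TRANSFORM:-, EMIT:-] out:-; in:P2
Tick 3: [PARSE:P3(v=10,ok=F), VALIDATE:P2(v=12,ok=T), TRANSFORM:P1(v=0,ok=F), EMIT:-] out:-; in:P3
Tick 4: [PARSE:P4(v=15,ok=F), VALIDATE:P3(v=10,ok=F), TRANSFORM:P2(v=48,ok=T), EMIT:P1(v=0,ok=F)] out:-; in:P4
Tick 5: [PARSE:-, VALIDATE:P4(v=15,ok=T), TRANSFORM:P3(v=0,ok=F), EMIT:P2(v=48,ok=T)] out:P1(v=0); in:-
Tick 6: [PARSE:-, VALIDATE:-, TRANSFORM:P4(v=60,ok=T), EMIT:P3(v=0,ok=F)] out:P2(v=48); in:-
Emitted by tick 6: ['P1', 'P2']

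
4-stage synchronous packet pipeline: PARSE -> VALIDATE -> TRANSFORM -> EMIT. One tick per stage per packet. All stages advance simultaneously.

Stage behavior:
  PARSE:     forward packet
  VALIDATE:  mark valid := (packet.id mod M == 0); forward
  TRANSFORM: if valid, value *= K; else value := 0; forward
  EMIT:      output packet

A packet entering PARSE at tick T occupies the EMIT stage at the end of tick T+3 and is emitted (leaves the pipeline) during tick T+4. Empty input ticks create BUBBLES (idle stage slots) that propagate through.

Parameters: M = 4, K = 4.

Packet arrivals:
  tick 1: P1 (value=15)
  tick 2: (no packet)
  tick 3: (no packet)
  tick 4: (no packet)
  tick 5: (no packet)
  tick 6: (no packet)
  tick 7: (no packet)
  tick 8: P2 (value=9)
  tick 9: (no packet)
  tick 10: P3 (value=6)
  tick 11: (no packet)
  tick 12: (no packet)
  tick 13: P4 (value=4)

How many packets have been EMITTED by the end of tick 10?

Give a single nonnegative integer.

Answer: 1

Derivation:
Tick 1: [PARSE:P1(v=15,ok=F), VALIDATE:-, TRANSFORM:-, EMIT:-] out:-; in:P1
Tick 2: [PARSE:-, VALIDATE:P1(v=15,ok=F), TRANSFORM:-, EMIT:-] out:-; in:-
Tick 3: [PARSE:-, VALIDATE:-, TRANSFORM:P1(v=0,ok=F), EMIT:-] out:-; in:-
Tick 4: [PARSE:-, VALIDATE:-, TRANSFORM:-, EMIT:P1(v=0,ok=F)] out:-; in:-
Tick 5: [PARSE:-, VALIDATE:-, TRANSFORM:-, EMIT:-] out:P1(v=0); in:-
Tick 6: [PARSE:-, VALIDATE:-, TRANSFORM:-, EMIT:-] out:-; in:-
Tick 7: [PARSE:-, VALIDATE:-, TRANSFORM:-, EMIT:-] out:-; in:-
Tick 8: [PARSE:P2(v=9,ok=F), VALIDATE:-, TRANSFORM:-, EMIT:-] out:-; in:P2
Tick 9: [PARSE:-, VALIDATE:P2(v=9,ok=F), TRANSFORM:-, EMIT:-] out:-; in:-
Tick 10: [PARSE:P3(v=6,ok=F), VALIDATE:-, TRANSFORM:P2(v=0,ok=F), EMIT:-] out:-; in:P3
Emitted by tick 10: ['P1']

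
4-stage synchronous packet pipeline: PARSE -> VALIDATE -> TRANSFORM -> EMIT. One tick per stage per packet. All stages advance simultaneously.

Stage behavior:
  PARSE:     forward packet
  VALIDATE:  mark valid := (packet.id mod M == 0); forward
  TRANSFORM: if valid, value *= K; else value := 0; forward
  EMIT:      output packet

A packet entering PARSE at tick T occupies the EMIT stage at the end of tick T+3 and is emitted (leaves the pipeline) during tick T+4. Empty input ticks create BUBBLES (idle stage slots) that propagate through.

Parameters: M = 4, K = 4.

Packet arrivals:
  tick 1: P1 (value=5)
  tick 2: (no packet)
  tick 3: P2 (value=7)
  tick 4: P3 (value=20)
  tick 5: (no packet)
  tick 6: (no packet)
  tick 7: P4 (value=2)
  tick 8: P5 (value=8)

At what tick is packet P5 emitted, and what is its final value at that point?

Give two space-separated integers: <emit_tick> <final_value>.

Tick 1: [PARSE:P1(v=5,ok=F), VALIDATE:-, TRANSFORM:-, EMIT:-] out:-; in:P1
Tick 2: [PARSE:-, VALIDATE:P1(v=5,ok=F), TRANSFORM:-, EMIT:-] out:-; in:-
Tick 3: [PARSE:P2(v=7,ok=F), VALIDATE:-, TRANSFORM:P1(v=0,ok=F), EMIT:-] out:-; in:P2
Tick 4: [PARSE:P3(v=20,ok=F), VALIDATE:P2(v=7,ok=F), TRANSFORM:-, EMIT:P1(v=0,ok=F)] out:-; in:P3
Tick 5: [PARSE:-, VALIDATE:P3(v=20,ok=F), TRANSFORM:P2(v=0,ok=F), EMIT:-] out:P1(v=0); in:-
Tick 6: [PARSE:-, VALIDATE:-, TRANSFORM:P3(v=0,ok=F), EMIT:P2(v=0,ok=F)] out:-; in:-
Tick 7: [PARSE:P4(v=2,ok=F), VALIDATE:-, TRANSFORM:-, EMIT:P3(v=0,ok=F)] out:P2(v=0); in:P4
Tick 8: [PARSE:P5(v=8,ok=F), VALIDATE:P4(v=2,ok=T), TRANSFORM:-, EMIT:-] out:P3(v=0); in:P5
Tick 9: [PARSE:-, VALIDATE:P5(v=8,ok=F), TRANSFORM:P4(v=8,ok=T), EMIT:-] out:-; in:-
Tick 10: [PARSE:-, VALIDATE:-, TRANSFORM:P5(v=0,ok=F), EMIT:P4(v=8,ok=T)] out:-; in:-
Tick 11: [PARSE:-, VALIDATE:-, TRANSFORM:-, EMIT:P5(v=0,ok=F)] out:P4(v=8); in:-
Tick 12: [PARSE:-, VALIDATE:-, TRANSFORM:-, EMIT:-] out:P5(v=0); in:-
P5: arrives tick 8, valid=False (id=5, id%4=1), emit tick 12, final value 0

Answer: 12 0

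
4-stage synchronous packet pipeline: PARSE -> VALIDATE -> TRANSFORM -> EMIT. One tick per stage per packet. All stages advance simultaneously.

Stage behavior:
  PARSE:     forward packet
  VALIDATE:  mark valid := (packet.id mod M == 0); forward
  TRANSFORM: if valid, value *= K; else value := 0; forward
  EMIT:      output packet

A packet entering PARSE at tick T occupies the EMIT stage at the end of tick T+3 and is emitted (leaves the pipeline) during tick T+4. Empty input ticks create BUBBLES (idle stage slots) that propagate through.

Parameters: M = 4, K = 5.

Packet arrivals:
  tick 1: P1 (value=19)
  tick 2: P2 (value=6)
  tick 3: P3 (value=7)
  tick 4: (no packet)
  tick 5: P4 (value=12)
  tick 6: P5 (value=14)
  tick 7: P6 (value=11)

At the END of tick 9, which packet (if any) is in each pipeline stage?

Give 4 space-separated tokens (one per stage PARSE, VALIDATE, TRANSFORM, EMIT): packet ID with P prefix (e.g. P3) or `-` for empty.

Tick 1: [PARSE:P1(v=19,ok=F), VALIDATE:-, TRANSFORM:-, EMIT:-] out:-; in:P1
Tick 2: [PARSE:P2(v=6,ok=F), VALIDATE:P1(v=19,ok=F), TRANSFORM:-, EMIT:-] out:-; in:P2
Tick 3: [PARSE:P3(v=7,ok=F), VALIDATE:P2(v=6,ok=F), TRANSFORM:P1(v=0,ok=F), EMIT:-] out:-; in:P3
Tick 4: [PARSE:-, VALIDATE:P3(v=7,ok=F), TRANSFORM:P2(v=0,ok=F), EMIT:P1(v=0,ok=F)] out:-; in:-
Tick 5: [PARSE:P4(v=12,ok=F), VALIDATE:-, TRANSFORM:P3(v=0,ok=F), EMIT:P2(v=0,ok=F)] out:P1(v=0); in:P4
Tick 6: [PARSE:P5(v=14,ok=F), VALIDATE:P4(v=12,ok=T), TRANSFORM:-, EMIT:P3(v=0,ok=F)] out:P2(v=0); in:P5
Tick 7: [PARSE:P6(v=11,ok=F), VALIDATE:P5(v=14,ok=F), TRANSFORM:P4(v=60,ok=T), EMIT:-] out:P3(v=0); in:P6
Tick 8: [PARSE:-, VALIDATE:P6(v=11,ok=F), TRANSFORM:P5(v=0,ok=F), EMIT:P4(v=60,ok=T)] out:-; in:-
Tick 9: [PARSE:-, VALIDATE:-, TRANSFORM:P6(v=0,ok=F), EMIT:P5(v=0,ok=F)] out:P4(v=60); in:-
At end of tick 9: ['-', '-', 'P6', 'P5']

Answer: - - P6 P5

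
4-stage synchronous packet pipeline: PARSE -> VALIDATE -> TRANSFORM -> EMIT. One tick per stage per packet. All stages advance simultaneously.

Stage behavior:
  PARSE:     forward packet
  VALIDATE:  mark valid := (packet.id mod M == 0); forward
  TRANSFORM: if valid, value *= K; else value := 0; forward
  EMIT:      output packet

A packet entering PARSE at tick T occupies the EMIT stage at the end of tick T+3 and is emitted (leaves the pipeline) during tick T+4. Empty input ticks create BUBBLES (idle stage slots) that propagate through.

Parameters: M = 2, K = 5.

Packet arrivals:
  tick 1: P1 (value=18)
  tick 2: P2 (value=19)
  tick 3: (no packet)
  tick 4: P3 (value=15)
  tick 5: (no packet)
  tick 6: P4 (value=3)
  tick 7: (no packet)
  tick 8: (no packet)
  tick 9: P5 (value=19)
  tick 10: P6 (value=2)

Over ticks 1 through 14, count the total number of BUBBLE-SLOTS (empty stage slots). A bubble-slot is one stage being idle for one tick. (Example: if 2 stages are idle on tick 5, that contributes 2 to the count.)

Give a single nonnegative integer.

Answer: 32

Derivation:
Tick 1: [PARSE:P1(v=18,ok=F), VALIDATE:-, TRANSFORM:-, EMIT:-] out:-; bubbles=3
Tick 2: [PARSE:P2(v=19,ok=F), VALIDATE:P1(v=18,ok=F), TRANSFORM:-, EMIT:-] out:-; bubbles=2
Tick 3: [PARSE:-, VALIDATE:P2(v=19,ok=T), TRANSFORM:P1(v=0,ok=F), EMIT:-] out:-; bubbles=2
Tick 4: [PARSE:P3(v=15,ok=F), VALIDATE:-, TRANSFORM:P2(v=95,ok=T), EMIT:P1(v=0,ok=F)] out:-; bubbles=1
Tick 5: [PARSE:-, VALIDATE:P3(v=15,ok=F), TRANSFORM:-, EMIT:P2(v=95,ok=T)] out:P1(v=0); bubbles=2
Tick 6: [PARSE:P4(v=3,ok=F), VALIDATE:-, TRANSFORM:P3(v=0,ok=F), EMIT:-] out:P2(v=95); bubbles=2
Tick 7: [PARSE:-, VALIDATE:P4(v=3,ok=T), TRANSFORM:-, EMIT:P3(v=0,ok=F)] out:-; bubbles=2
Tick 8: [PARSE:-, VALIDATE:-, TRANSFORM:P4(v=15,ok=T), EMIT:-] out:P3(v=0); bubbles=3
Tick 9: [PARSE:P5(v=19,ok=F), VALIDATE:-, TRANSFORM:-, EMIT:P4(v=15,ok=T)] out:-; bubbles=2
Tick 10: [PARSE:P6(v=2,ok=F), VALIDATE:P5(v=19,ok=F), TRANSFORM:-, EMIT:-] out:P4(v=15); bubbles=2
Tick 11: [PARSE:-, VALIDATE:P6(v=2,ok=T), TRANSFORM:P5(v=0,ok=F), EMIT:-] out:-; bubbles=2
Tick 12: [PARSE:-, VALIDATE:-, TRANSFORM:P6(v=10,ok=T), EMIT:P5(v=0,ok=F)] out:-; bubbles=2
Tick 13: [PARSE:-, VALIDATE:-, TRANSFORM:-, EMIT:P6(v=10,ok=T)] out:P5(v=0); bubbles=3
Tick 14: [PARSE:-, VALIDATE:-, TRANSFORM:-, EMIT:-] out:P6(v=10); bubbles=4
Total bubble-slots: 32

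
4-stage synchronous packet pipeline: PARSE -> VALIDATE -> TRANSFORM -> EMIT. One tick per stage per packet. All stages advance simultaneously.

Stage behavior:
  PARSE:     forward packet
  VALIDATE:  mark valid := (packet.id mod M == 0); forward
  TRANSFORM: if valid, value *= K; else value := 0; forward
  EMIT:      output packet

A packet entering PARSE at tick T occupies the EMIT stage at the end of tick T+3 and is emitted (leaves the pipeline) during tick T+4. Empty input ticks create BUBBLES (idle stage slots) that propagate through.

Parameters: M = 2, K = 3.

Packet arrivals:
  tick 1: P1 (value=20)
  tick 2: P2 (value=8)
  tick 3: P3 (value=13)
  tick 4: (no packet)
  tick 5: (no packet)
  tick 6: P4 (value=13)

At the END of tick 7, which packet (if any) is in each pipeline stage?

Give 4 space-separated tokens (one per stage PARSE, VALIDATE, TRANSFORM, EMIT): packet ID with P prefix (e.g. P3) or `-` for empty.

Answer: - P4 - -

Derivation:
Tick 1: [PARSE:P1(v=20,ok=F), VALIDATE:-, TRANSFORM:-, EMIT:-] out:-; in:P1
Tick 2: [PARSE:P2(v=8,ok=F), VALIDATE:P1(v=20,ok=F), TRANSFORM:-, EMIT:-] out:-; in:P2
Tick 3: [PARSE:P3(v=13,ok=F), VALIDATE:P2(v=8,ok=T), TRANSFORM:P1(v=0,ok=F), EMIT:-] out:-; in:P3
Tick 4: [PARSE:-, VALIDATE:P3(v=13,ok=F), TRANSFORM:P2(v=24,ok=T), EMIT:P1(v=0,ok=F)] out:-; in:-
Tick 5: [PARSE:-, VALIDATE:-, TRANSFORM:P3(v=0,ok=F), EMIT:P2(v=24,ok=T)] out:P1(v=0); in:-
Tick 6: [PARSE:P4(v=13,ok=F), VALIDATE:-, TRANSFORM:-, EMIT:P3(v=0,ok=F)] out:P2(v=24); in:P4
Tick 7: [PARSE:-, VALIDATE:P4(v=13,ok=T), TRANSFORM:-, EMIT:-] out:P3(v=0); in:-
At end of tick 7: ['-', 'P4', '-', '-']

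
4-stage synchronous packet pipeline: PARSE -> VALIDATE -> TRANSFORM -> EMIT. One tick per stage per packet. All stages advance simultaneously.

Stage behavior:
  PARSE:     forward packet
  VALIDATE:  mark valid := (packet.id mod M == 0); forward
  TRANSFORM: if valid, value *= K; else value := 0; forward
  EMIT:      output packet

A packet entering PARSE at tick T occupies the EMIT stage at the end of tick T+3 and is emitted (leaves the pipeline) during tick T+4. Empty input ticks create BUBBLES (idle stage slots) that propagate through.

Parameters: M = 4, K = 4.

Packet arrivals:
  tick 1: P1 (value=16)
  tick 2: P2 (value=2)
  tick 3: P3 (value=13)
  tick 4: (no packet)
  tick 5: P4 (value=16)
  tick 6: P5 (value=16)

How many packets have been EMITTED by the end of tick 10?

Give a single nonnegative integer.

Tick 1: [PARSE:P1(v=16,ok=F), VALIDATE:-, TRANSFORM:-, EMIT:-] out:-; in:P1
Tick 2: [PARSE:P2(v=2,ok=F), VALIDATE:P1(v=16,ok=F), TRANSFORM:-, EMIT:-] out:-; in:P2
Tick 3: [PARSE:P3(v=13,ok=F), VALIDATE:P2(v=2,ok=F), TRANSFORM:P1(v=0,ok=F), EMIT:-] out:-; in:P3
Tick 4: [PARSE:-, VALIDATE:P3(v=13,ok=F), TRANSFORM:P2(v=0,ok=F), EMIT:P1(v=0,ok=F)] out:-; in:-
Tick 5: [PARSE:P4(v=16,ok=F), VALIDATE:-, TRANSFORM:P3(v=0,ok=F), EMIT:P2(v=0,ok=F)] out:P1(v=0); in:P4
Tick 6: [PARSE:P5(v=16,ok=F), VALIDATE:P4(v=16,ok=T), TRANSFORM:-, EMIT:P3(v=0,ok=F)] out:P2(v=0); in:P5
Tick 7: [PARSE:-, VALIDATE:P5(v=16,ok=F), TRANSFORM:P4(v=64,ok=T), EMIT:-] out:P3(v=0); in:-
Tick 8: [PARSE:-, VALIDATE:-, TRANSFORM:P5(v=0,ok=F), EMIT:P4(v=64,ok=T)] out:-; in:-
Tick 9: [PARSE:-, VALIDATE:-, TRANSFORM:-, EMIT:P5(v=0,ok=F)] out:P4(v=64); in:-
Tick 10: [PARSE:-, VALIDATE:-, TRANSFORM:-, EMIT:-] out:P5(v=0); in:-
Emitted by tick 10: ['P1', 'P2', 'P3', 'P4', 'P5']

Answer: 5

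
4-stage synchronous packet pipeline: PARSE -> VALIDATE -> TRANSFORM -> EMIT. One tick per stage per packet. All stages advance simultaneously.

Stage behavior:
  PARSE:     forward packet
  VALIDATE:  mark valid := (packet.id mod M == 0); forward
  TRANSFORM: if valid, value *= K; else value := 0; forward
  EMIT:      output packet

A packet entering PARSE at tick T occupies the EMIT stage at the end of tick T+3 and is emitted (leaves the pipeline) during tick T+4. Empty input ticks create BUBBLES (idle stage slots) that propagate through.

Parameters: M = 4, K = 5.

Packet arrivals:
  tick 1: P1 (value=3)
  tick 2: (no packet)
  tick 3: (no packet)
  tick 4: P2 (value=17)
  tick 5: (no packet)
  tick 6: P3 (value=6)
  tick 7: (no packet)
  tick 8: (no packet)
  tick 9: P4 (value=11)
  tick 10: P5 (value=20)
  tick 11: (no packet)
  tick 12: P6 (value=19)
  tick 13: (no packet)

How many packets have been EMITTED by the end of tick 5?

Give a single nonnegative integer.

Tick 1: [PARSE:P1(v=3,ok=F), VALIDATE:-, TRANSFORM:-, EMIT:-] out:-; in:P1
Tick 2: [PARSE:-, VALIDATE:P1(v=3,ok=F), TRANSFORM:-, EMIT:-] out:-; in:-
Tick 3: [PARSE:-, VALIDATE:-, TRANSFORM:P1(v=0,ok=F), EMIT:-] out:-; in:-
Tick 4: [PARSE:P2(v=17,ok=F), VALIDATE:-, TRANSFORM:-, EMIT:P1(v=0,ok=F)] out:-; in:P2
Tick 5: [PARSE:-, VALIDATE:P2(v=17,ok=F), TRANSFORM:-, EMIT:-] out:P1(v=0); in:-
Emitted by tick 5: ['P1']

Answer: 1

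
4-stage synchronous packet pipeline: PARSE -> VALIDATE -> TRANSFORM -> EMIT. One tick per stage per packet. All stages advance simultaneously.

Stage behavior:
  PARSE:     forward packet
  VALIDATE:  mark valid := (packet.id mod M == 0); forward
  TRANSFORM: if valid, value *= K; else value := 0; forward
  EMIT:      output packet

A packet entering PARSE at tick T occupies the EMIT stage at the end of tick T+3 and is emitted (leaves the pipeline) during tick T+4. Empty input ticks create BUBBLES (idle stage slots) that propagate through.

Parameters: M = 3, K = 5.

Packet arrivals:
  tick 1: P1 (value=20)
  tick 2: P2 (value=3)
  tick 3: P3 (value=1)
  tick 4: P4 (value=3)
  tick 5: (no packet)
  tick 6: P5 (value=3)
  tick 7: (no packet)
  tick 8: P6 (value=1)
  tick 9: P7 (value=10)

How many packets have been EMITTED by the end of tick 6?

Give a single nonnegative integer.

Answer: 2

Derivation:
Tick 1: [PARSE:P1(v=20,ok=F), VALIDATE:-, TRANSFORM:-, EMIT:-] out:-; in:P1
Tick 2: [PARSE:P2(v=3,ok=F), VALIDATE:P1(v=20,ok=F), TRANSFORM:-, EMIT:-] out:-; in:P2
Tick 3: [PARSE:P3(v=1,ok=F), VALIDATE:P2(v=3,ok=F), TRANSFORM:P1(v=0,ok=F), EMIT:-] out:-; in:P3
Tick 4: [PARSE:P4(v=3,ok=F), VALIDATE:P3(v=1,ok=T), TRANSFORM:P2(v=0,ok=F), EMIT:P1(v=0,ok=F)] out:-; in:P4
Tick 5: [PARSE:-, VALIDATE:P4(v=3,ok=F), TRANSFORM:P3(v=5,ok=T), EMIT:P2(v=0,ok=F)] out:P1(v=0); in:-
Tick 6: [PARSE:P5(v=3,ok=F), VALIDATE:-, TRANSFORM:P4(v=0,ok=F), EMIT:P3(v=5,ok=T)] out:P2(v=0); in:P5
Emitted by tick 6: ['P1', 'P2']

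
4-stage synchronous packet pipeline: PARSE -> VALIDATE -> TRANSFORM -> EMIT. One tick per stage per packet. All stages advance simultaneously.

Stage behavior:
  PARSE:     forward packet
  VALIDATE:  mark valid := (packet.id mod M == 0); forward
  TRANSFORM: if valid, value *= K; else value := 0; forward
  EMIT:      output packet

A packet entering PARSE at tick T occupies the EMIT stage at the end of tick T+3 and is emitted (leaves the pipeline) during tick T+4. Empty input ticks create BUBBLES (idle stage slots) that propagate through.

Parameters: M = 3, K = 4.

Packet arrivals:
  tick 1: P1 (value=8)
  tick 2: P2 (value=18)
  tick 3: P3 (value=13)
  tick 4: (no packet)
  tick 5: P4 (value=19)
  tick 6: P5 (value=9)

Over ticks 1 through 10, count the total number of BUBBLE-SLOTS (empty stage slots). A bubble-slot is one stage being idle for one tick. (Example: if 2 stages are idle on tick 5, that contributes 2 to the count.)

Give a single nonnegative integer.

Answer: 20

Derivation:
Tick 1: [PARSE:P1(v=8,ok=F), VALIDATE:-, TRANSFORM:-, EMIT:-] out:-; bubbles=3
Tick 2: [PARSE:P2(v=18,ok=F), VALIDATE:P1(v=8,ok=F), TRANSFORM:-, EMIT:-] out:-; bubbles=2
Tick 3: [PARSE:P3(v=13,ok=F), VALIDATE:P2(v=18,ok=F), TRANSFORM:P1(v=0,ok=F), EMIT:-] out:-; bubbles=1
Tick 4: [PARSE:-, VALIDATE:P3(v=13,ok=T), TRANSFORM:P2(v=0,ok=F), EMIT:P1(v=0,ok=F)] out:-; bubbles=1
Tick 5: [PARSE:P4(v=19,ok=F), VALIDATE:-, TRANSFORM:P3(v=52,ok=T), EMIT:P2(v=0,ok=F)] out:P1(v=0); bubbles=1
Tick 6: [PARSE:P5(v=9,ok=F), VALIDATE:P4(v=19,ok=F), TRANSFORM:-, EMIT:P3(v=52,ok=T)] out:P2(v=0); bubbles=1
Tick 7: [PARSE:-, VALIDATE:P5(v=9,ok=F), TRANSFORM:P4(v=0,ok=F), EMIT:-] out:P3(v=52); bubbles=2
Tick 8: [PARSE:-, VALIDATE:-, TRANSFORM:P5(v=0,ok=F), EMIT:P4(v=0,ok=F)] out:-; bubbles=2
Tick 9: [PARSE:-, VALIDATE:-, TRANSFORM:-, EMIT:P5(v=0,ok=F)] out:P4(v=0); bubbles=3
Tick 10: [PARSE:-, VALIDATE:-, TRANSFORM:-, EMIT:-] out:P5(v=0); bubbles=4
Total bubble-slots: 20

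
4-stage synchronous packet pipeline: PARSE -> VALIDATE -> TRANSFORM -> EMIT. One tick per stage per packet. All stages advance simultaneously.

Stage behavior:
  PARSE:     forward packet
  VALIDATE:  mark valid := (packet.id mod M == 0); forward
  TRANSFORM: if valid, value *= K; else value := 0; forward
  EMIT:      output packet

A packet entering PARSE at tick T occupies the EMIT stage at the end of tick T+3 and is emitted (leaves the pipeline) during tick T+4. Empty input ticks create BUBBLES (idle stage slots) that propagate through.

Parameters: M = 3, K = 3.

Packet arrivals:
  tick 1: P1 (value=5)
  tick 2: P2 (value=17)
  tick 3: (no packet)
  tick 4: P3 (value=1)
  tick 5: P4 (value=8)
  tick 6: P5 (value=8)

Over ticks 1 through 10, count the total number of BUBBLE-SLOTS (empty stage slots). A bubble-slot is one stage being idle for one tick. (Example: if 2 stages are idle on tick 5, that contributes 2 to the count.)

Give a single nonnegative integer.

Answer: 20

Derivation:
Tick 1: [PARSE:P1(v=5,ok=F), VALIDATE:-, TRANSFORM:-, EMIT:-] out:-; bubbles=3
Tick 2: [PARSE:P2(v=17,ok=F), VALIDATE:P1(v=5,ok=F), TRANSFORM:-, EMIT:-] out:-; bubbles=2
Tick 3: [PARSE:-, VALIDATE:P2(v=17,ok=F), TRANSFORM:P1(v=0,ok=F), EMIT:-] out:-; bubbles=2
Tick 4: [PARSE:P3(v=1,ok=F), VALIDATE:-, TRANSFORM:P2(v=0,ok=F), EMIT:P1(v=0,ok=F)] out:-; bubbles=1
Tick 5: [PARSE:P4(v=8,ok=F), VALIDATE:P3(v=1,ok=T), TRANSFORM:-, EMIT:P2(v=0,ok=F)] out:P1(v=0); bubbles=1
Tick 6: [PARSE:P5(v=8,ok=F), VALIDATE:P4(v=8,ok=F), TRANSFORM:P3(v=3,ok=T), EMIT:-] out:P2(v=0); bubbles=1
Tick 7: [PARSE:-, VALIDATE:P5(v=8,ok=F), TRANSFORM:P4(v=0,ok=F), EMIT:P3(v=3,ok=T)] out:-; bubbles=1
Tick 8: [PARSE:-, VALIDATE:-, TRANSFORM:P5(v=0,ok=F), EMIT:P4(v=0,ok=F)] out:P3(v=3); bubbles=2
Tick 9: [PARSE:-, VALIDATE:-, TRANSFORM:-, EMIT:P5(v=0,ok=F)] out:P4(v=0); bubbles=3
Tick 10: [PARSE:-, VALIDATE:-, TRANSFORM:-, EMIT:-] out:P5(v=0); bubbles=4
Total bubble-slots: 20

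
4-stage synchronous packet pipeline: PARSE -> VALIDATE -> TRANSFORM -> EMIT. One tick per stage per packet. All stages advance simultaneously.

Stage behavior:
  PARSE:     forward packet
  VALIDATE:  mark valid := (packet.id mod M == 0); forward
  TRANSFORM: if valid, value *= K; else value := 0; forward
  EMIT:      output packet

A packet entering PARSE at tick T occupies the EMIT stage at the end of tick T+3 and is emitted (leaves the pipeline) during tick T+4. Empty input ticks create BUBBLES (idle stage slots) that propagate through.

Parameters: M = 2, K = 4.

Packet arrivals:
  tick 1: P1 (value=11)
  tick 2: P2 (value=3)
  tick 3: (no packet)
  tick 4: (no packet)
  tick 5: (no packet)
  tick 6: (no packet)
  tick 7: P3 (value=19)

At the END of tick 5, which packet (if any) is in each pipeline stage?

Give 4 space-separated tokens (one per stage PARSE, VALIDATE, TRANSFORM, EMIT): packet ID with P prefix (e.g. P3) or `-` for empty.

Answer: - - - P2

Derivation:
Tick 1: [PARSE:P1(v=11,ok=F), VALIDATE:-, TRANSFORM:-, EMIT:-] out:-; in:P1
Tick 2: [PARSE:P2(v=3,ok=F), VALIDATE:P1(v=11,ok=F), TRANSFORM:-, EMIT:-] out:-; in:P2
Tick 3: [PARSE:-, VALIDATE:P2(v=3,ok=T), TRANSFORM:P1(v=0,ok=F), EMIT:-] out:-; in:-
Tick 4: [PARSE:-, VALIDATE:-, TRANSFORM:P2(v=12,ok=T), EMIT:P1(v=0,ok=F)] out:-; in:-
Tick 5: [PARSE:-, VALIDATE:-, TRANSFORM:-, EMIT:P2(v=12,ok=T)] out:P1(v=0); in:-
At end of tick 5: ['-', '-', '-', 'P2']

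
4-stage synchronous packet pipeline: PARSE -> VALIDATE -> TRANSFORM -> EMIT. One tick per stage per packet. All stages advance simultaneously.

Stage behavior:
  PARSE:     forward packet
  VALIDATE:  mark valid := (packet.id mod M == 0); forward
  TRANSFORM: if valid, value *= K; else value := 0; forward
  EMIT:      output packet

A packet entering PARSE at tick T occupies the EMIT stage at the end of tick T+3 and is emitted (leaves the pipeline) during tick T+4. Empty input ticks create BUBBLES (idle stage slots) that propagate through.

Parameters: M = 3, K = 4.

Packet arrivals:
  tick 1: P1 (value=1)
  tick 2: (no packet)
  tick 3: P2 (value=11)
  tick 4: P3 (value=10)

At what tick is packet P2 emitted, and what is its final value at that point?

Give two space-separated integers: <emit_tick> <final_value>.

Answer: 7 0

Derivation:
Tick 1: [PARSE:P1(v=1,ok=F), VALIDATE:-, TRANSFORM:-, EMIT:-] out:-; in:P1
Tick 2: [PARSE:-, VALIDATE:P1(v=1,ok=F), TRANSFORM:-, EMIT:-] out:-; in:-
Tick 3: [PARSE:P2(v=11,ok=F), VALIDATE:-, TRANSFORM:P1(v=0,ok=F), EMIT:-] out:-; in:P2
Tick 4: [PARSE:P3(v=10,ok=F), VALIDATE:P2(v=11,ok=F), TRANSFORM:-, EMIT:P1(v=0,ok=F)] out:-; in:P3
Tick 5: [PARSE:-, VALIDATE:P3(v=10,ok=T), TRANSFORM:P2(v=0,ok=F), EMIT:-] out:P1(v=0); in:-
Tick 6: [PARSE:-, VALIDATE:-, TRANSFORM:P3(v=40,ok=T), EMIT:P2(v=0,ok=F)] out:-; in:-
Tick 7: [PARSE:-, VALIDATE:-, TRANSFORM:-, EMIT:P3(v=40,ok=T)] out:P2(v=0); in:-
Tick 8: [PARSE:-, VALIDATE:-, TRANSFORM:-, EMIT:-] out:P3(v=40); in:-
P2: arrives tick 3, valid=False (id=2, id%3=2), emit tick 7, final value 0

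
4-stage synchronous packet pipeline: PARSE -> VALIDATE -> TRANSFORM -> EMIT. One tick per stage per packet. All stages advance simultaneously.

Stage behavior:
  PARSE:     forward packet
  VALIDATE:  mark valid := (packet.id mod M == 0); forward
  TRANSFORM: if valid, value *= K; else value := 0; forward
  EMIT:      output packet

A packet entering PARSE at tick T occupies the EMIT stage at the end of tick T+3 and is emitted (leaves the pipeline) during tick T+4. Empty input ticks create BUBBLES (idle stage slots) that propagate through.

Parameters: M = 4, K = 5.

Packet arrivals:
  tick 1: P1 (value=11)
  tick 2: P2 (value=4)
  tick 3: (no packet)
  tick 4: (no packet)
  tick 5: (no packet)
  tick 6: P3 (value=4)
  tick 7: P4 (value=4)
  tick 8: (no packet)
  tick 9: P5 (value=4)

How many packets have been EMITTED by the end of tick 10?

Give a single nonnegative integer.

Tick 1: [PARSE:P1(v=11,ok=F), VALIDATE:-, TRANSFORM:-, EMIT:-] out:-; in:P1
Tick 2: [PARSE:P2(v=4,ok=F), VALIDATE:P1(v=11,ok=F), TRANSFORM:-, EMIT:-] out:-; in:P2
Tick 3: [PARSE:-, VALIDATE:P2(v=4,ok=F), TRANSFORM:P1(v=0,ok=F), EMIT:-] out:-; in:-
Tick 4: [PARSE:-, VALIDATE:-, TRANSFORM:P2(v=0,ok=F), EMIT:P1(v=0,ok=F)] out:-; in:-
Tick 5: [PARSE:-, VALIDATE:-, TRANSFORM:-, EMIT:P2(v=0,ok=F)] out:P1(v=0); in:-
Tick 6: [PARSE:P3(v=4,ok=F), VALIDATE:-, TRANSFORM:-, EMIT:-] out:P2(v=0); in:P3
Tick 7: [PARSE:P4(v=4,ok=F), VALIDATE:P3(v=4,ok=F), TRANSFORM:-, EMIT:-] out:-; in:P4
Tick 8: [PARSE:-, VALIDATE:P4(v=4,ok=T), TRANSFORM:P3(v=0,ok=F), EMIT:-] out:-; in:-
Tick 9: [PARSE:P5(v=4,ok=F), VALIDATE:-, TRANSFORM:P4(v=20,ok=T), EMIT:P3(v=0,ok=F)] out:-; in:P5
Tick 10: [PARSE:-, VALIDATE:P5(v=4,ok=F), TRANSFORM:-, EMIT:P4(v=20,ok=T)] out:P3(v=0); in:-
Emitted by tick 10: ['P1', 'P2', 'P3']

Answer: 3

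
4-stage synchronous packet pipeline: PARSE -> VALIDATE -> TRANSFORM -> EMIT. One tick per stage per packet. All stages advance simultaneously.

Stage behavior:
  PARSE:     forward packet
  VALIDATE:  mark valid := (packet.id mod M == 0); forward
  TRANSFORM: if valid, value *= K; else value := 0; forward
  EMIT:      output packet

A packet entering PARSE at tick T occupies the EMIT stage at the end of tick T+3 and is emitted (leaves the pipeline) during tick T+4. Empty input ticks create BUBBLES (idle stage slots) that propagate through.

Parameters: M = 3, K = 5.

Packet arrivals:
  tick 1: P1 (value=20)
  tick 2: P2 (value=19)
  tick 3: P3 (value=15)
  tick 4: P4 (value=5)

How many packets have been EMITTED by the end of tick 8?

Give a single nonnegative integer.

Tick 1: [PARSE:P1(v=20,ok=F), VALIDATE:-, TRANSFORM:-, EMIT:-] out:-; in:P1
Tick 2: [PARSE:P2(v=19,ok=F), VALIDATE:P1(v=20,ok=F), TRANSFORM:-, EMIT:-] out:-; in:P2
Tick 3: [PARSE:P3(v=15,ok=F), VALIDATE:P2(v=19,ok=F), TRANSFORM:P1(v=0,ok=F), EMIT:-] out:-; in:P3
Tick 4: [PARSE:P4(v=5,ok=F), VALIDATE:P3(v=15,ok=T), TRANSFORM:P2(v=0,ok=F), EMIT:P1(v=0,ok=F)] out:-; in:P4
Tick 5: [PARSE:-, VALIDATE:P4(v=5,ok=F), TRANSFORM:P3(v=75,ok=T), EMIT:P2(v=0,ok=F)] out:P1(v=0); in:-
Tick 6: [PARSE:-, VALIDATE:-, TRANSFORM:P4(v=0,ok=F), EMIT:P3(v=75,ok=T)] out:P2(v=0); in:-
Tick 7: [PARSE:-, VALIDATE:-, TRANSFORM:-, EMIT:P4(v=0,ok=F)] out:P3(v=75); in:-
Tick 8: [PARSE:-, VALIDATE:-, TRANSFORM:-, EMIT:-] out:P4(v=0); in:-
Emitted by tick 8: ['P1', 'P2', 'P3', 'P4']

Answer: 4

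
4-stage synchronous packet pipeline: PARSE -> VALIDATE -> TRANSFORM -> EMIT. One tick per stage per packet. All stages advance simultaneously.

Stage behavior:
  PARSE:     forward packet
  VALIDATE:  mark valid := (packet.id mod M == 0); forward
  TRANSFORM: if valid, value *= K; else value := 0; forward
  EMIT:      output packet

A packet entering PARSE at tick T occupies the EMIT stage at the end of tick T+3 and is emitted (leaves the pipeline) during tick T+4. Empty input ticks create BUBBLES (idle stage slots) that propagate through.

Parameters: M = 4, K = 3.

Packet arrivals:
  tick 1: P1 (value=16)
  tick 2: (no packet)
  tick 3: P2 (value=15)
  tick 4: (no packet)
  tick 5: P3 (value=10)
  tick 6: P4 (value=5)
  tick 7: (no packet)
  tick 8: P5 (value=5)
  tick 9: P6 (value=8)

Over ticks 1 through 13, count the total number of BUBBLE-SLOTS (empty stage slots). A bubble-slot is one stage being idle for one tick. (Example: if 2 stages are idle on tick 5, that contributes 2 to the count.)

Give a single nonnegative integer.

Tick 1: [PARSE:P1(v=16,ok=F), VALIDATE:-, TRANSFORM:-, EMIT:-] out:-; bubbles=3
Tick 2: [PARSE:-, VALIDATE:P1(v=16,ok=F), TRANSFORM:-, EMIT:-] out:-; bubbles=3
Tick 3: [PARSE:P2(v=15,ok=F), VALIDATE:-, TRANSFORM:P1(v=0,ok=F), EMIT:-] out:-; bubbles=2
Tick 4: [PARSE:-, VALIDATE:P2(v=15,ok=F), TRANSFORM:-, EMIT:P1(v=0,ok=F)] out:-; bubbles=2
Tick 5: [PARSE:P3(v=10,ok=F), VALIDATE:-, TRANSFORM:P2(v=0,ok=F), EMIT:-] out:P1(v=0); bubbles=2
Tick 6: [PARSE:P4(v=5,ok=F), VALIDATE:P3(v=10,ok=F), TRANSFORM:-, EMIT:P2(v=0,ok=F)] out:-; bubbles=1
Tick 7: [PARSE:-, VALIDATE:P4(v=5,ok=T), TRANSFORM:P3(v=0,ok=F), EMIT:-] out:P2(v=0); bubbles=2
Tick 8: [PARSE:P5(v=5,ok=F), VALIDATE:-, TRANSFORM:P4(v=15,ok=T), EMIT:P3(v=0,ok=F)] out:-; bubbles=1
Tick 9: [PARSE:P6(v=8,ok=F), VALIDATE:P5(v=5,ok=F), TRANSFORM:-, EMIT:P4(v=15,ok=T)] out:P3(v=0); bubbles=1
Tick 10: [PARSE:-, VALIDATE:P6(v=8,ok=F), TRANSFORM:P5(v=0,ok=F), EMIT:-] out:P4(v=15); bubbles=2
Tick 11: [PARSE:-, VALIDATE:-, TRANSFORM:P6(v=0,ok=F), EMIT:P5(v=0,ok=F)] out:-; bubbles=2
Tick 12: [PARSE:-, VALIDATE:-, TRANSFORM:-, EMIT:P6(v=0,ok=F)] out:P5(v=0); bubbles=3
Tick 13: [PARSE:-, VALIDATE:-, TRANSFORM:-, EMIT:-] out:P6(v=0); bubbles=4
Total bubble-slots: 28

Answer: 28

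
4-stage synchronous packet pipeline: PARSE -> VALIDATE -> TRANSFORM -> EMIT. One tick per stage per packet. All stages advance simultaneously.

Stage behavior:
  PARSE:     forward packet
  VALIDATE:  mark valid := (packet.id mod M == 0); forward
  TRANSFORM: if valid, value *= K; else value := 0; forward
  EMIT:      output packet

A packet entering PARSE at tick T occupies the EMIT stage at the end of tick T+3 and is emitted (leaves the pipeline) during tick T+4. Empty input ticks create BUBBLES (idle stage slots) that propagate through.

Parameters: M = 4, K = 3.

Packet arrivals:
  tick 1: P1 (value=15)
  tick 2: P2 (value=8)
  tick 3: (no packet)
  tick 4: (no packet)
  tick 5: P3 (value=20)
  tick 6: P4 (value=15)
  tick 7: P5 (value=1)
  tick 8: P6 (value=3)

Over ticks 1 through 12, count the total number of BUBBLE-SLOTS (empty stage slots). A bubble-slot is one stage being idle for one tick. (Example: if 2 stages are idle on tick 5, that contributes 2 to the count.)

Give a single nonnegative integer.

Tick 1: [PARSE:P1(v=15,ok=F), VALIDATE:-, TRANSFORM:-, EMIT:-] out:-; bubbles=3
Tick 2: [PARSE:P2(v=8,ok=F), VALIDATE:P1(v=15,ok=F), TRANSFORM:-, EMIT:-] out:-; bubbles=2
Tick 3: [PARSE:-, VALIDATE:P2(v=8,ok=F), TRANSFORM:P1(v=0,ok=F), EMIT:-] out:-; bubbles=2
Tick 4: [PARSE:-, VALIDATE:-, TRANSFORM:P2(v=0,ok=F), EMIT:P1(v=0,ok=F)] out:-; bubbles=2
Tick 5: [PARSE:P3(v=20,ok=F), VALIDATE:-, TRANSFORM:-, EMIT:P2(v=0,ok=F)] out:P1(v=0); bubbles=2
Tick 6: [PARSE:P4(v=15,ok=F), VALIDATE:P3(v=20,ok=F), TRANSFORM:-, EMIT:-] out:P2(v=0); bubbles=2
Tick 7: [PARSE:P5(v=1,ok=F), VALIDATE:P4(v=15,ok=T), TRANSFORM:P3(v=0,ok=F), EMIT:-] out:-; bubbles=1
Tick 8: [PARSE:P6(v=3,ok=F), VALIDATE:P5(v=1,ok=F), TRANSFORM:P4(v=45,ok=T), EMIT:P3(v=0,ok=F)] out:-; bubbles=0
Tick 9: [PARSE:-, VALIDATE:P6(v=3,ok=F), TRANSFORM:P5(v=0,ok=F), EMIT:P4(v=45,ok=T)] out:P3(v=0); bubbles=1
Tick 10: [PARSE:-, VALIDATE:-, TRANSFORM:P6(v=0,ok=F), EMIT:P5(v=0,ok=F)] out:P4(v=45); bubbles=2
Tick 11: [PARSE:-, VALIDATE:-, TRANSFORM:-, EMIT:P6(v=0,ok=F)] out:P5(v=0); bubbles=3
Tick 12: [PARSE:-, VALIDATE:-, TRANSFORM:-, EMIT:-] out:P6(v=0); bubbles=4
Total bubble-slots: 24

Answer: 24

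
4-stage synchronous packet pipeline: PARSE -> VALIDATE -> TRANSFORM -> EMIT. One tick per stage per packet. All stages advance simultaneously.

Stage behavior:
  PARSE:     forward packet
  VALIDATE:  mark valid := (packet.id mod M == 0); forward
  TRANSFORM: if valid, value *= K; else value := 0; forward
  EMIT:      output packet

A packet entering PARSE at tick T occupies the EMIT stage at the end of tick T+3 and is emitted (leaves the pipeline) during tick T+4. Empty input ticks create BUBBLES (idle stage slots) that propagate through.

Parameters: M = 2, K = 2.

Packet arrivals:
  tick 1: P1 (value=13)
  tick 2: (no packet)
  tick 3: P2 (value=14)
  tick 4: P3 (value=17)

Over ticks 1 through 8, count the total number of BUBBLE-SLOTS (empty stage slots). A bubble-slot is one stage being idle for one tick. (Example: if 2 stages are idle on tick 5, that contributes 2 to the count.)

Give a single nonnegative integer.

Tick 1: [PARSE:P1(v=13,ok=F), VALIDATE:-, TRANSFORM:-, EMIT:-] out:-; bubbles=3
Tick 2: [PARSE:-, VALIDATE:P1(v=13,ok=F), TRANSFORM:-, EMIT:-] out:-; bubbles=3
Tick 3: [PARSE:P2(v=14,ok=F), VALIDATE:-, TRANSFORM:P1(v=0,ok=F), EMIT:-] out:-; bubbles=2
Tick 4: [PARSE:P3(v=17,ok=F), VALIDATE:P2(v=14,ok=T), TRANSFORM:-, EMIT:P1(v=0,ok=F)] out:-; bubbles=1
Tick 5: [PARSE:-, VALIDATE:P3(v=17,ok=F), TRANSFORM:P2(v=28,ok=T), EMIT:-] out:P1(v=0); bubbles=2
Tick 6: [PARSE:-, VALIDATE:-, TRANSFORM:P3(v=0,ok=F), EMIT:P2(v=28,ok=T)] out:-; bubbles=2
Tick 7: [PARSE:-, VALIDATE:-, TRANSFORM:-, EMIT:P3(v=0,ok=F)] out:P2(v=28); bubbles=3
Tick 8: [PARSE:-, VALIDATE:-, TRANSFORM:-, EMIT:-] out:P3(v=0); bubbles=4
Total bubble-slots: 20

Answer: 20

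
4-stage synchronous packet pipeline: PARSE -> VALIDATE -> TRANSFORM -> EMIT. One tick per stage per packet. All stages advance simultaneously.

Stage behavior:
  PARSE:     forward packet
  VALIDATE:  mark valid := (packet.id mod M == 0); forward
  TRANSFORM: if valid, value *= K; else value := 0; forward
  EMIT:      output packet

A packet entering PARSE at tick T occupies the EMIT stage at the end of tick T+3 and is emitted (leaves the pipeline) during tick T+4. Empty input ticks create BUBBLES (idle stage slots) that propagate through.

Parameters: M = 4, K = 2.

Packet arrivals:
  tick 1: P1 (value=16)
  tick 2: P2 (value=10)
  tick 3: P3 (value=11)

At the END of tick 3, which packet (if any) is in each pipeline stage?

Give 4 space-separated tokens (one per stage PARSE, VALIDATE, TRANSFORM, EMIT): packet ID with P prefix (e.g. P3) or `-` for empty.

Answer: P3 P2 P1 -

Derivation:
Tick 1: [PARSE:P1(v=16,ok=F), VALIDATE:-, TRANSFORM:-, EMIT:-] out:-; in:P1
Tick 2: [PARSE:P2(v=10,ok=F), VALIDATE:P1(v=16,ok=F), TRANSFORM:-, EMIT:-] out:-; in:P2
Tick 3: [PARSE:P3(v=11,ok=F), VALIDATE:P2(v=10,ok=F), TRANSFORM:P1(v=0,ok=F), EMIT:-] out:-; in:P3
At end of tick 3: ['P3', 'P2', 'P1', '-']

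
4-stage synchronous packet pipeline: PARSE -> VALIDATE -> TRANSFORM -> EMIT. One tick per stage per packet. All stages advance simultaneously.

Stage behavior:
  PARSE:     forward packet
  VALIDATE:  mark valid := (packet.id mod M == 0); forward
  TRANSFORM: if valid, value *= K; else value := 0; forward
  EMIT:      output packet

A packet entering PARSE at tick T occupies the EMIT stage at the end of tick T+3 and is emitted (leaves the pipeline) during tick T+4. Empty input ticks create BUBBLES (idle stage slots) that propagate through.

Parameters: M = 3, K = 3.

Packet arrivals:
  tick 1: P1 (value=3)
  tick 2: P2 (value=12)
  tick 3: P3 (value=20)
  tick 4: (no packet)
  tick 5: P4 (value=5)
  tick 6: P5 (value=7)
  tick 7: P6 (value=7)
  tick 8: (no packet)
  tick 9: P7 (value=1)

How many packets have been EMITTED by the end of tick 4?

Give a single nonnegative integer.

Answer: 0

Derivation:
Tick 1: [PARSE:P1(v=3,ok=F), VALIDATE:-, TRANSFORM:-, EMIT:-] out:-; in:P1
Tick 2: [PARSE:P2(v=12,ok=F), VALIDATE:P1(v=3,ok=F), TRANSFORM:-, EMIT:-] out:-; in:P2
Tick 3: [PARSE:P3(v=20,ok=F), VALIDATE:P2(v=12,ok=F), TRANSFORM:P1(v=0,ok=F), EMIT:-] out:-; in:P3
Tick 4: [PARSE:-, VALIDATE:P3(v=20,ok=T), TRANSFORM:P2(v=0,ok=F), EMIT:P1(v=0,ok=F)] out:-; in:-
Emitted by tick 4: []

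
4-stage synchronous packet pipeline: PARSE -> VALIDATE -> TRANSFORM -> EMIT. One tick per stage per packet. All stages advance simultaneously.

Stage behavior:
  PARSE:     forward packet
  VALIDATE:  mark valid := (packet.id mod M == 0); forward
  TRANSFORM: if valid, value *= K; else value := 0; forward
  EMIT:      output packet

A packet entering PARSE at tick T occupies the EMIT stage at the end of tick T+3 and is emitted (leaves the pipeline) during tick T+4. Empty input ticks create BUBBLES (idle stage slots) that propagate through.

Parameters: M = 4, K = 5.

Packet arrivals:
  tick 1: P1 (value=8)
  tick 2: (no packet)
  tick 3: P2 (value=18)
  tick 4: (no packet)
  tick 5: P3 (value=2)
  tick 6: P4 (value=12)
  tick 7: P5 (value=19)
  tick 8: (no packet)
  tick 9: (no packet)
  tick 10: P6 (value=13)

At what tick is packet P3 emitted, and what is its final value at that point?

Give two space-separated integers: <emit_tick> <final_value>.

Answer: 9 0

Derivation:
Tick 1: [PARSE:P1(v=8,ok=F), VALIDATE:-, TRANSFORM:-, EMIT:-] out:-; in:P1
Tick 2: [PARSE:-, VALIDATE:P1(v=8,ok=F), TRANSFORM:-, EMIT:-] out:-; in:-
Tick 3: [PARSE:P2(v=18,ok=F), VALIDATE:-, TRANSFORM:P1(v=0,ok=F), EMIT:-] out:-; in:P2
Tick 4: [PARSE:-, VALIDATE:P2(v=18,ok=F), TRANSFORM:-, EMIT:P1(v=0,ok=F)] out:-; in:-
Tick 5: [PARSE:P3(v=2,ok=F), VALIDATE:-, TRANSFORM:P2(v=0,ok=F), EMIT:-] out:P1(v=0); in:P3
Tick 6: [PARSE:P4(v=12,ok=F), VALIDATE:P3(v=2,ok=F), TRANSFORM:-, EMIT:P2(v=0,ok=F)] out:-; in:P4
Tick 7: [PARSE:P5(v=19,ok=F), VALIDATE:P4(v=12,ok=T), TRANSFORM:P3(v=0,ok=F), EMIT:-] out:P2(v=0); in:P5
Tick 8: [PARSE:-, VALIDATE:P5(v=19,ok=F), TRANSFORM:P4(v=60,ok=T), EMIT:P3(v=0,ok=F)] out:-; in:-
Tick 9: [PARSE:-, VALIDATE:-, TRANSFORM:P5(v=0,ok=F), EMIT:P4(v=60,ok=T)] out:P3(v=0); in:-
Tick 10: [PARSE:P6(v=13,ok=F), VALIDATE:-, TRANSFORM:-, EMIT:P5(v=0,ok=F)] out:P4(v=60); in:P6
Tick 11: [PARSE:-, VALIDATE:P6(v=13,ok=F), TRANSFORM:-, EMIT:-] out:P5(v=0); in:-
Tick 12: [PARSE:-, VALIDATE:-, TRANSFORM:P6(v=0,ok=F), EMIT:-] out:-; in:-
Tick 13: [PARSE:-, VALIDATE:-, TRANSFORM:-, EMIT:P6(v=0,ok=F)] out:-; in:-
Tick 14: [PARSE:-, VALIDATE:-, TRANSFORM:-, EMIT:-] out:P6(v=0); in:-
P3: arrives tick 5, valid=False (id=3, id%4=3), emit tick 9, final value 0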